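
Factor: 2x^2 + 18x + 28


Roots satisfy r1 + r2 = -b/a = -9 and r1*r2 = c/a = 14.
So r1 = -2, r2 = -7.
2x^2 + 18x + 28 = 2(x - r1)(x - r2) = 2(x + 2)(x + 7)


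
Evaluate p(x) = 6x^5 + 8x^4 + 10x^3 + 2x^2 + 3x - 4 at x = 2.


Using direct substitution:
  6 * (2)^5 = 192
  8 * (2)^4 = 128
  10 * (2)^3 = 80
  2 * (2)^2 = 8
  3 * (2)^1 = 6
  constant: -4
Sum = 192 + 128 + 80 + 8 + 6 - 4 = 410


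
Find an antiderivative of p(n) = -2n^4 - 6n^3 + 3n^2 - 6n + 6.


Reverse power rule on each term:
  ∫ -2n^4 dn = -(2/5)n^5
  ∫ -6n^3 dn = -(3/2)n^4
  ∫ 3n^2 dn = n^3
  ∫ -6n dn = -3n^2
  ∫ 6 dn = 6n
F(n) = -(2/5)n^5 - (3/2)n^4 + n^3 - 3n^2 + 6n + C


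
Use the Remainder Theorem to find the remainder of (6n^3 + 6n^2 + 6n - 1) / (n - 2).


By the Remainder Theorem, the remainder equals p(2):
  6*(2)^3 = 48
  6*(2)^2 = 24
  6*(2)^1 = 12
  constant: -1
Sum: 48 + 24 + 12 - 1 = 83


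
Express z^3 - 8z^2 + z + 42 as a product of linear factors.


Try integer roots (divisors of 42). z=7: p(7)=0.
Divide out (z - 7): quotient is z^2 - z - 6.
Factor the quadratic: (z + 2)(z - 3)
Result: (z - 7)(z + 2)(z - 3)


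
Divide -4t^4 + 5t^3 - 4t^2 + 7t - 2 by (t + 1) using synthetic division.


Synthetic division with c = -1. Coefficients: -4, 5, -4, 7, -2
Bring down -4.
  -4 * -1 = 4; 4 + 5 = 9
  9 * -1 = -9; -9 - 4 = -13
  -13 * -1 = 13; 13 + 7 = 20
  20 * -1 = -20; -20 - 2 = -22
Quotient: -4t^3 + 9t^2 - 13t + 20, Remainder: -22


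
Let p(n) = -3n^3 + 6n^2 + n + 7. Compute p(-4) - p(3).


p(-4) = 291
p(3) = -17
p(-4) - p(3) = 291 + 17 = 308


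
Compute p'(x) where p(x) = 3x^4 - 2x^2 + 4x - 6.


Apply the power rule term by term:
  d/dx(3x^4) = 12x^3
  d/dx(-2x^2) = -4x
  d/dx(4x) = 4
  d/dx(-6) = 0
p'(x) = 12x^3 - 4x + 4


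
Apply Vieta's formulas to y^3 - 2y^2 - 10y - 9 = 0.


Monic cubic y^3+by^2+cy+d=0: sum=-b, pairwise sum=c, product=-d.
b=-2, c=-10, d=-9
r1+r2+r3 = 2
r1r2+r1r3+r2r3 = -10
r1r2r3 = 9


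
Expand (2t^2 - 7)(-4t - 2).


Distribute each term of the first polynomial:
  (2t^2)(-4t - 2) = -8t^3 - 4t^2
  (-7)(-4t - 2) = 28t + 14
Sum: -8t^3 - 4t^2 + 28t + 14


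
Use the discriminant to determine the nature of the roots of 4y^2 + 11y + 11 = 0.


D = b^2 - 4ac = (11)^2 - 4(4)(11) = 121 - 176 = -55
Since D < 0: two complex conjugate roots (no real roots)


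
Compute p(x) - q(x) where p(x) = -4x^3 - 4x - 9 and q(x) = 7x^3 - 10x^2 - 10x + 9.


Distribute the minus sign:
  (-4x^3 - 4x - 9)
- (7x^3 - 10x^2 - 10x + 9)
Negate second polynomial: -7x^3 + 10x^2 + 10x - 9
Add: -11x^3 + 10x^2 + 6x - 18


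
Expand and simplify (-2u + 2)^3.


Expand (-2u + 2)^3 by repeated multiplication:
  (-2u + 2)^2 = 4u^2 - 8u + 4
= -8u^3 + 24u^2 - 24u + 8


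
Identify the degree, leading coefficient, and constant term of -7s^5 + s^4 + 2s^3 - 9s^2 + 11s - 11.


Highest power of s is 5, with coefficient -7. Constant term is -11.
Degree = 5, leading coefficient = -7, constant term = -11


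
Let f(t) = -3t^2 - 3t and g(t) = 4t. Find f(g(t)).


Substitute g(t) into f:
f(g(t)) = -3*(4t)^2 + (-3)*(4t)
(4t)^2 = 16t^2
Expand and combine: -48t^2 - 12t


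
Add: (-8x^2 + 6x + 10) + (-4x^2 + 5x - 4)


Align terms by degree and add:
  -8x^2 + 6x + 10
  -4x^2 + 5x - 4
= -12x^2 + 11x + 6


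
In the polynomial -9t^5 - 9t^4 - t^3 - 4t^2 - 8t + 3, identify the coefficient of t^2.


Read off the coefficient of t^2: -4


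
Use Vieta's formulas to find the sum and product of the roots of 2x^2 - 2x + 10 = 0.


For ax^2+bx+c=0: sum = -b/a, product = c/a.
a=2, b=-2, c=10
Sum = -(-2)/2 = 1
Product = (10)/2 = 5


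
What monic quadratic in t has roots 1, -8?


p(t) = (t - 1)(t + 8)
Expand: t^2 + 7t - 8


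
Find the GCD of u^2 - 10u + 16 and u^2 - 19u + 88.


Factor each:
  u^2 - 10u + 16 = (u - 8)(u - 2)
  u^2 - 19u + 88 = (u - 8)(u - 11)
Common monic factor: u - 8


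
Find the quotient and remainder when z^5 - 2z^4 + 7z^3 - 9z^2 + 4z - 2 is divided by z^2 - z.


(z^5 - 2z^4 + 7z^3 - 9z^2 + 4z - 2) / (z^2 - z)
Step 1: z^3 * (z^2 - z) = z^5 - z^4; subtract.
Step 2: -z^2 * (z^2 - z) = -z^4 + z^3; subtract.
Step 3: 6z * (z^2 - z) = 6z^3 - 6z^2; subtract.
Step 4: -3 * (z^2 - z) = -3z^2 + 3z; subtract.
Quotient: z^3 - z^2 + 6z - 3, Remainder: z - 2


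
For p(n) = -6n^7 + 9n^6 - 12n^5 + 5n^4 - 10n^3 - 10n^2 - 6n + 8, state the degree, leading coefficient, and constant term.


Highest power of n is 7, with coefficient -6. Constant term is 8.
Degree = 7, leading coefficient = -6, constant term = 8


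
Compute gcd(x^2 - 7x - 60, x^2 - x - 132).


Factor each:
  x^2 - 7x - 60 = (x - 12)(x + 5)
  x^2 - x - 132 = (x - 12)(x + 11)
Common monic factor: x - 12


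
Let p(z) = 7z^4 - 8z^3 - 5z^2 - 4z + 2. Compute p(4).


Using direct substitution:
  7 * (4)^4 = 1792
  -8 * (4)^3 = -512
  -5 * (4)^2 = -80
  -4 * (4)^1 = -16
  constant: 2
Sum = 1792 - 512 - 80 - 16 + 2 = 1186


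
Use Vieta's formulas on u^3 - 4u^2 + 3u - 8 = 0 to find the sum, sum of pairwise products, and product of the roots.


Monic cubic u^3+bu^2+cu+d=0: sum=-b, pairwise sum=c, product=-d.
b=-4, c=3, d=-8
r1+r2+r3 = 4
r1r2+r1r3+r2r3 = 3
r1r2r3 = 8


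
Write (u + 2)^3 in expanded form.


Expand (u + 2)^3 by repeated multiplication:
  (u + 2)^2 = u^2 + 4u + 4
= u^3 + 6u^2 + 12u + 8


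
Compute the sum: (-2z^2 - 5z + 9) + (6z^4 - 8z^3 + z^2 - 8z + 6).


Align terms by degree and add:
  -2z^2 - 5z + 9
+ 6z^4 - 8z^3 + z^2 - 8z + 6
= 6z^4 - 8z^3 - z^2 - 13z + 15


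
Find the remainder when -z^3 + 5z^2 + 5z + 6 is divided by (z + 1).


By the Remainder Theorem, the remainder equals p(-1):
  -1*(-1)^3 = 1
  5*(-1)^2 = 5
  5*(-1)^1 = -5
  constant: 6
Sum: 1 + 5 - 5 + 6 = 7


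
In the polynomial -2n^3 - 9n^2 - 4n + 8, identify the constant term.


Read off the constant term: 8


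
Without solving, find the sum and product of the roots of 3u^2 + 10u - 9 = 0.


For au^2+bu+c=0: sum = -b/a, product = c/a.
a=3, b=10, c=-9
Sum = -(10)/3 = -10/3
Product = (-9)/3 = -3


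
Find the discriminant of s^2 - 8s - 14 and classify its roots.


D = b^2 - 4ac = (-8)^2 - 4(1)(-14) = 64 + 56 = 120
Since D > 0: two distinct irrational roots


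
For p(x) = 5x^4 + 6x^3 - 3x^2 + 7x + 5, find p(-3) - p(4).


p(-3) = 200
p(4) = 1649
p(-3) - p(4) = 200 - 1649 = -1449


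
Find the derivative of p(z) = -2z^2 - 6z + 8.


Apply the power rule term by term:
  d/dz(-2z^2) = -4z
  d/dz(-6z) = -6
  d/dz(8) = 0
p'(z) = -4z - 6


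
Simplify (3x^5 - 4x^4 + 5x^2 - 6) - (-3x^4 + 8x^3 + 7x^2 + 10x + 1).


Distribute the minus sign:
  (3x^5 - 4x^4 + 5x^2 - 6)
- (-3x^4 + 8x^3 + 7x^2 + 10x + 1)
Negate second polynomial: 3x^4 - 8x^3 - 7x^2 - 10x - 1
Add: 3x^5 - x^4 - 8x^3 - 2x^2 - 10x - 7


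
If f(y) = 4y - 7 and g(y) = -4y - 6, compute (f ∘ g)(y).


Substitute g(y) into f:
f(g(y)) = 4*(-4y - 6) + (-7)
Expand and combine: -16y - 31


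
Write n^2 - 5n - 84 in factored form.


Roots satisfy r1 + r2 = -b/a = 5 and r1*r2 = c/a = -84.
So r1 = 12, r2 = -7.
n^2 - 5n - 84 = (n - r1)(n - r2) = (n - 12)(n + 7)


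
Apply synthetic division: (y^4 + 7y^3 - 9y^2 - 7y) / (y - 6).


Synthetic division with c = 6. Coefficients: 1, 7, -9, -7, 0
Bring down 1.
  1 * 6 = 6; 6 + 7 = 13
  13 * 6 = 78; 78 - 9 = 69
  69 * 6 = 414; 414 - 7 = 407
  407 * 6 = 2442; 2442 + 0 = 2442
Quotient: y^3 + 13y^2 + 69y + 407, Remainder: 2442


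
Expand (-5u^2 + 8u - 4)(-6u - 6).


Distribute each term of the first polynomial:
  (-5u^2)(-6u - 6) = 30u^3 + 30u^2
  (8u)(-6u - 6) = -48u^2 - 48u
  (-4)(-6u - 6) = 24u + 24
Sum: 30u^3 - 18u^2 - 24u + 24


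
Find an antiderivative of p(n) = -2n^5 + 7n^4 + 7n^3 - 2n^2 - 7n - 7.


Reverse power rule on each term:
  ∫ -2n^5 dn = -(1/3)n^6
  ∫ 7n^4 dn = (7/5)n^5
  ∫ 7n^3 dn = (7/4)n^4
  ∫ -2n^2 dn = -(2/3)n^3
  ∫ -7n dn = -(7/2)n^2
  ∫ -7 dn = -7n
F(n) = -(1/3)n^6 + (7/5)n^5 + (7/4)n^4 - (2/3)n^3 - (7/2)n^2 - 7n + C


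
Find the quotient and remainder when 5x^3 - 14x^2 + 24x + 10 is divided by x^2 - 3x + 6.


(5x^3 - 14x^2 + 24x + 10) / (x^2 - 3x + 6)
Step 1: 5x * (x^2 - 3x + 6) = 5x^3 - 15x^2 + 30x; subtract.
Step 2: 1 * (x^2 - 3x + 6) = x^2 - 3x + 6; subtract.
Quotient: 5x + 1, Remainder: -3x + 4


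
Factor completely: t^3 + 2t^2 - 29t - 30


Try integer roots (divisors of -30). t=-1: p(-1)=0.
Divide out (t + 1): quotient is t^2 + t - 30.
Factor the quadratic: (t - 5)(t + 6)
Result: (t + 1)(t - 5)(t + 6)


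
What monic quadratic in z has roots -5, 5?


p(z) = (z + 5)(z - 5)
Expand: z^2 - 25


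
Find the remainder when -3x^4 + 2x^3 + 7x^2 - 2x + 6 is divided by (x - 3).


By the Remainder Theorem, the remainder equals p(3):
  -3*(3)^4 = -243
  2*(3)^3 = 54
  7*(3)^2 = 63
  -2*(3)^1 = -6
  constant: 6
Sum: -243 + 54 + 63 - 6 + 6 = -126


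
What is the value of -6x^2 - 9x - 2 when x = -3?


Using direct substitution:
  -6 * (-3)^2 = -54
  -9 * (-3)^1 = 27
  constant: -2
Sum = -54 + 27 - 2 = -29


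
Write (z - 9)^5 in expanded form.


Expand (z - 9)^5 by repeated multiplication:
  (z - 9)^2 = z^2 - 18z + 81
  (z - 9)^3 = z^3 - 27z^2 + 243z - 729
  (z - 9)^4 = z^4 - 36z^3 + 486z^2 - 2916z + 6561
= z^5 - 45z^4 + 810z^3 - 7290z^2 + 32805z - 59049


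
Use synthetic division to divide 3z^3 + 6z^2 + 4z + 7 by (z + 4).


Synthetic division with c = -4. Coefficients: 3, 6, 4, 7
Bring down 3.
  3 * -4 = -12; -12 + 6 = -6
  -6 * -4 = 24; 24 + 4 = 28
  28 * -4 = -112; -112 + 7 = -105
Quotient: 3z^2 - 6z + 28, Remainder: -105


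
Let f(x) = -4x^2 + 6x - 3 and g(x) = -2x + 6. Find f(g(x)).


Substitute g(x) into f:
f(g(x)) = -4*(-2x + 6)^2 + 6*(-2x + 6) + (-3)
(-2x + 6)^2 = 4x^2 - 24x + 36
Expand and combine: -16x^2 + 84x - 111


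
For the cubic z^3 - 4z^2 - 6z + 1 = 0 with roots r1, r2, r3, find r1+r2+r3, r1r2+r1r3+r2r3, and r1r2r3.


Monic cubic z^3+bz^2+cz+d=0: sum=-b, pairwise sum=c, product=-d.
b=-4, c=-6, d=1
r1+r2+r3 = 4
r1r2+r1r3+r2r3 = -6
r1r2r3 = -1


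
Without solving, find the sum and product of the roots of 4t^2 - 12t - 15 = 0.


For at^2+bt+c=0: sum = -b/a, product = c/a.
a=4, b=-12, c=-15
Sum = -(-12)/4 = 3
Product = (-15)/4 = -15/4


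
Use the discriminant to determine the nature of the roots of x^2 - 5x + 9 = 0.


D = b^2 - 4ac = (-5)^2 - 4(1)(9) = 25 - 36 = -11
Since D < 0: two complex conjugate roots (no real roots)


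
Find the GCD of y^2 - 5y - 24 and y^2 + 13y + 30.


Factor each:
  y^2 - 5y - 24 = (y + 3)(y - 8)
  y^2 + 13y + 30 = (y + 3)(y + 10)
Common monic factor: y + 3


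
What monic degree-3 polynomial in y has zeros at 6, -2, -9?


p(y) = (y - 6)(y + 2)(y + 9)
Expand: y^3 + 5y^2 - 48y - 108


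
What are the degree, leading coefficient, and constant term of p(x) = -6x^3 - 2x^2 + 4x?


Highest power of x is 3, with coefficient -6. Constant term is 0.
Degree = 3, leading coefficient = -6, constant term = 0


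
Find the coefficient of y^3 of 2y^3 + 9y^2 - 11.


Read off the coefficient of y^3: 2


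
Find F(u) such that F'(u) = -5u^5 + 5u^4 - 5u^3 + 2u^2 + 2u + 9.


Reverse power rule on each term:
  ∫ -5u^5 du = -(5/6)u^6
  ∫ 5u^4 du = u^5
  ∫ -5u^3 du = -(5/4)u^4
  ∫ 2u^2 du = (2/3)u^3
  ∫ 2u du = u^2
  ∫ 9 du = 9u
F(u) = -(5/6)u^6 + u^5 - (5/4)u^4 + (2/3)u^3 + u^2 + 9u + C


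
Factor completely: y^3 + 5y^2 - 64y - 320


Try integer roots (divisors of -320). y=-8: p(-8)=0.
Divide out (y + 8): quotient is y^2 - 3y - 40.
Factor the quadratic: (y - 8)(y + 5)
Result: (y + 8)(y - 8)(y + 5)


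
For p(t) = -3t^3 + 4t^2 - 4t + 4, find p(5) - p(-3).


p(5) = -291
p(-3) = 133
p(5) - p(-3) = -291 - 133 = -424


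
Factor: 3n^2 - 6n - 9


Roots satisfy r1 + r2 = -b/a = 2 and r1*r2 = c/a = -3.
So r1 = 3, r2 = -1.
3n^2 - 6n - 9 = 3(n - r1)(n - r2) = 3(n - 3)(n + 1)


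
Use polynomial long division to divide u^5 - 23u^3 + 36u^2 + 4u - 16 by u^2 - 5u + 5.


(u^5 - 23u^3 + 36u^2 + 4u - 16) / (u^2 - 5u + 5)
Step 1: u^3 * (u^2 - 5u + 5) = u^5 - 5u^4 + 5u^3; subtract.
Step 2: 5u^2 * (u^2 - 5u + 5) = 5u^4 - 25u^3 + 25u^2; subtract.
Step 3: -3u * (u^2 - 5u + 5) = -3u^3 + 15u^2 - 15u; subtract.
Step 4: -4 * (u^2 - 5u + 5) = -4u^2 + 20u - 20; subtract.
Quotient: u^3 + 5u^2 - 3u - 4, Remainder: -u + 4


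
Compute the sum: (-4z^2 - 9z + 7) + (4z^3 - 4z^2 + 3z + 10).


Align terms by degree and add:
  -4z^2 - 9z + 7
+ 4z^3 - 4z^2 + 3z + 10
= 4z^3 - 8z^2 - 6z + 17


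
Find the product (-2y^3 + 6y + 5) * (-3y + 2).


Distribute each term of the first polynomial:
  (-2y^3)(-3y + 2) = 6y^4 - 4y^3
  (6y)(-3y + 2) = -18y^2 + 12y
  (5)(-3y + 2) = -15y + 10
Sum: 6y^4 - 4y^3 - 18y^2 - 3y + 10


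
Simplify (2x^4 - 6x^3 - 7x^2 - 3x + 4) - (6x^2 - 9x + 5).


Distribute the minus sign:
  (2x^4 - 6x^3 - 7x^2 - 3x + 4)
- (6x^2 - 9x + 5)
Negate second polynomial: -6x^2 + 9x - 5
Add: 2x^4 - 6x^3 - 13x^2 + 6x - 1


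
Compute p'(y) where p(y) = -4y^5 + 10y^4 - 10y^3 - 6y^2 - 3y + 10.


Apply the power rule term by term:
  d/dy(-4y^5) = -20y^4
  d/dy(10y^4) = 40y^3
  d/dy(-10y^3) = -30y^2
  d/dy(-6y^2) = -12y
  d/dy(-3y) = -3
  d/dy(10) = 0
p'(y) = -20y^4 + 40y^3 - 30y^2 - 12y - 3


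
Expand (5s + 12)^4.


Expand (5s + 12)^4 by repeated multiplication:
  (5s + 12)^2 = 25s^2 + 120s + 144
  (5s + 12)^3 = 125s^3 + 900s^2 + 2160s + 1728
= 625s^4 + 6000s^3 + 21600s^2 + 34560s + 20736


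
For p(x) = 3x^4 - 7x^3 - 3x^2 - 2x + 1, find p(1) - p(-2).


p(1) = -8
p(-2) = 97
p(1) - p(-2) = -8 - 97 = -105


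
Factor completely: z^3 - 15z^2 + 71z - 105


Try integer roots (divisors of -105). z=5: p(5)=0.
Divide out (z - 5): quotient is z^2 - 10z + 21.
Factor the quadratic: (z - 7)(z - 3)
Result: (z - 5)(z - 7)(z - 3)


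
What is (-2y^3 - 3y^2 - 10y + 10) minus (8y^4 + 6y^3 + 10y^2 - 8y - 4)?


Distribute the minus sign:
  (-2y^3 - 3y^2 - 10y + 10)
- (8y^4 + 6y^3 + 10y^2 - 8y - 4)
Negate second polynomial: -8y^4 - 6y^3 - 10y^2 + 8y + 4
Add: -8y^4 - 8y^3 - 13y^2 - 2y + 14


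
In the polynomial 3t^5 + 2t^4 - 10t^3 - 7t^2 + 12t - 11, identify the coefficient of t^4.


Read off the coefficient of t^4: 2


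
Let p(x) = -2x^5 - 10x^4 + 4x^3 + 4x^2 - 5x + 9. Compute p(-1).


Using direct substitution:
  -2 * (-1)^5 = 2
  -10 * (-1)^4 = -10
  4 * (-1)^3 = -4
  4 * (-1)^2 = 4
  -5 * (-1)^1 = 5
  constant: 9
Sum = 2 - 10 - 4 + 4 + 5 + 9 = 6


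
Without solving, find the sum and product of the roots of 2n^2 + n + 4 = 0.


For an^2+bn+c=0: sum = -b/a, product = c/a.
a=2, b=1, c=4
Sum = -(1)/2 = -1/2
Product = (4)/2 = 2


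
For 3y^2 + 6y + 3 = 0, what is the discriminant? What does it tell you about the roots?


D = b^2 - 4ac = (6)^2 - 4(3)(3) = 36 - 36 = 0
Since D = 0: one repeated real root


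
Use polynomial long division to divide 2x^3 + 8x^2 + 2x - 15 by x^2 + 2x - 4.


(2x^3 + 8x^2 + 2x - 15) / (x^2 + 2x - 4)
Step 1: 2x * (x^2 + 2x - 4) = 2x^3 + 4x^2 - 8x; subtract.
Step 2: 4 * (x^2 + 2x - 4) = 4x^2 + 8x - 16; subtract.
Quotient: 2x + 4, Remainder: 2x + 1


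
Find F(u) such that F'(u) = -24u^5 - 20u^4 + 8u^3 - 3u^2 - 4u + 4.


Reverse power rule on each term:
  ∫ -24u^5 du = -4u^6
  ∫ -20u^4 du = -4u^5
  ∫ 8u^3 du = 2u^4
  ∫ -3u^2 du = -u^3
  ∫ -4u du = -2u^2
  ∫ 4 du = 4u
F(u) = -4u^6 - 4u^5 + 2u^4 - u^3 - 2u^2 + 4u + C


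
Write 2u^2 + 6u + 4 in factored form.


Roots satisfy r1 + r2 = -b/a = -3 and r1*r2 = c/a = 2.
So r1 = -2, r2 = -1.
2u^2 + 6u + 4 = 2(u - r1)(u - r2) = 2(u + 2)(u + 1)


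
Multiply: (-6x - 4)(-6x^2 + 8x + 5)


Distribute each term of the first polynomial:
  (-6x)(-6x^2 + 8x + 5) = 36x^3 - 48x^2 - 30x
  (-4)(-6x^2 + 8x + 5) = 24x^2 - 32x - 20
Sum: 36x^3 - 24x^2 - 62x - 20


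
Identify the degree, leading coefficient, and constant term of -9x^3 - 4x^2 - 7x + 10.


Highest power of x is 3, with coefficient -9. Constant term is 10.
Degree = 3, leading coefficient = -9, constant term = 10


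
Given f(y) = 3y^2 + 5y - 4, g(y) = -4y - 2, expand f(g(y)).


Substitute g(y) into f:
f(g(y)) = 3*(-4y - 2)^2 + 5*(-4y - 2) + (-4)
(-4y - 2)^2 = 16y^2 + 16y + 4
Expand and combine: 48y^2 + 28y - 2


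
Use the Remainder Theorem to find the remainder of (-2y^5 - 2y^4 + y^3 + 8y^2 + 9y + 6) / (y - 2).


By the Remainder Theorem, the remainder equals p(2):
  -2*(2)^5 = -64
  -2*(2)^4 = -32
  1*(2)^3 = 8
  8*(2)^2 = 32
  9*(2)^1 = 18
  constant: 6
Sum: -64 - 32 + 8 + 32 + 18 + 6 = -32


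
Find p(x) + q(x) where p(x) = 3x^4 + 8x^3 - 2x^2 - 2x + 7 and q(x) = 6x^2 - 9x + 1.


Align terms by degree and add:
  3x^4 + 8x^3 - 2x^2 - 2x + 7
+ 6x^2 - 9x + 1
= 3x^4 + 8x^3 + 4x^2 - 11x + 8


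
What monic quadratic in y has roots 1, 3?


p(y) = (y - 1)(y - 3)
Expand: y^2 - 4y + 3


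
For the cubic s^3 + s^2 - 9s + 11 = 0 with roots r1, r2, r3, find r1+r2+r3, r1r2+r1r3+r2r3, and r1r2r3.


Monic cubic s^3+bs^2+cs+d=0: sum=-b, pairwise sum=c, product=-d.
b=1, c=-9, d=11
r1+r2+r3 = -1
r1r2+r1r3+r2r3 = -9
r1r2r3 = -11


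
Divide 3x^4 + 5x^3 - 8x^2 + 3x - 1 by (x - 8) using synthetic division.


Synthetic division with c = 8. Coefficients: 3, 5, -8, 3, -1
Bring down 3.
  3 * 8 = 24; 24 + 5 = 29
  29 * 8 = 232; 232 - 8 = 224
  224 * 8 = 1792; 1792 + 3 = 1795
  1795 * 8 = 14360; 14360 - 1 = 14359
Quotient: 3x^3 + 29x^2 + 224x + 1795, Remainder: 14359


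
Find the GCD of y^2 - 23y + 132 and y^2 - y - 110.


Factor each:
  y^2 - 23y + 132 = (y - 11)(y - 12)
  y^2 - y - 110 = (y - 11)(y + 10)
Common monic factor: y - 11


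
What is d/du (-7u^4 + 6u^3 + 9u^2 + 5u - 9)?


Apply the power rule term by term:
  d/du(-7u^4) = -28u^3
  d/du(6u^3) = 18u^2
  d/du(9u^2) = 18u
  d/du(5u) = 5
  d/du(-9) = 0
p'(u) = -28u^3 + 18u^2 + 18u + 5


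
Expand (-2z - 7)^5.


Expand (-2z - 7)^5 by repeated multiplication:
  (-2z - 7)^2 = 4z^2 + 28z + 49
  (-2z - 7)^3 = -8z^3 - 84z^2 - 294z - 343
  (-2z - 7)^4 = 16z^4 + 224z^3 + 1176z^2 + 2744z + 2401
= -32z^5 - 560z^4 - 3920z^3 - 13720z^2 - 24010z - 16807


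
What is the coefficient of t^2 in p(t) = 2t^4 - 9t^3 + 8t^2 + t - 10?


Read off the coefficient of t^2: 8


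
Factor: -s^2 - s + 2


Roots satisfy r1 + r2 = -b/a = -1 and r1*r2 = c/a = -2.
So r1 = -2, r2 = 1.
-s^2 - s + 2 = -(s - r1)(s - r2) = -(s + 2)(s - 1)


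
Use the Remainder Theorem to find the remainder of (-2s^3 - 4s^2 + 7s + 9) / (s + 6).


By the Remainder Theorem, the remainder equals p(-6):
  -2*(-6)^3 = 432
  -4*(-6)^2 = -144
  7*(-6)^1 = -42
  constant: 9
Sum: 432 - 144 - 42 + 9 = 255


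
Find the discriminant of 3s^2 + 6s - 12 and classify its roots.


D = b^2 - 4ac = (6)^2 - 4(3)(-12) = 36 + 144 = 180
Since D > 0: two distinct irrational roots


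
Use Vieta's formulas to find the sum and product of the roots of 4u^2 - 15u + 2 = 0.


For au^2+bu+c=0: sum = -b/a, product = c/a.
a=4, b=-15, c=2
Sum = -(-15)/4 = 15/4
Product = (2)/4 = 1/2


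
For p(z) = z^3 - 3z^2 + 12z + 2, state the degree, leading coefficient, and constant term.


Highest power of z is 3, with coefficient 1. Constant term is 2.
Degree = 3, leading coefficient = 1, constant term = 2


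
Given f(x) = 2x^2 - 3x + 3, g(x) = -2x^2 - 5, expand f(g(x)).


Substitute g(x) into f:
f(g(x)) = 2*(-2x^2 - 5)^2 + (-3)*(-2x^2 - 5) + 3
(-2x^2 - 5)^2 = 4x^4 + 20x^2 + 25
Expand and combine: 8x^4 + 46x^2 + 68


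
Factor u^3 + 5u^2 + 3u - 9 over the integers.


Try integer roots (divisors of -9). u=1: p(1)=0.
Divide out (u - 1): quotient is u^2 + 6u + 9.
Factor the quadratic: (u + 3)(u + 3)
Result: (u - 1)(u + 3)(u + 3)


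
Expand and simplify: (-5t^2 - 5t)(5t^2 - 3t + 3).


Distribute each term of the first polynomial:
  (-5t^2)(5t^2 - 3t + 3) = -25t^4 + 15t^3 - 15t^2
  (-5t)(5t^2 - 3t + 3) = -25t^3 + 15t^2 - 15t
Sum: -25t^4 - 10t^3 - 15t


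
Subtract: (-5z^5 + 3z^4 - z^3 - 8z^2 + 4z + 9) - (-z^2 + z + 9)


Distribute the minus sign:
  (-5z^5 + 3z^4 - z^3 - 8z^2 + 4z + 9)
- (-z^2 + z + 9)
Negate second polynomial: z^2 - z - 9
Add: -5z^5 + 3z^4 - z^3 - 7z^2 + 3z


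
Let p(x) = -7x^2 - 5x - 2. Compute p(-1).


Using direct substitution:
  -7 * (-1)^2 = -7
  -5 * (-1)^1 = 5
  constant: -2
Sum = -7 + 5 - 2 = -4


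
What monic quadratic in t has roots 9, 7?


p(t) = (t - 9)(t - 7)
Expand: t^2 - 16t + 63


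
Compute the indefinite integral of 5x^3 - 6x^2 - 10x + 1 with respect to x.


Reverse power rule on each term:
  ∫ 5x^3 dx = (5/4)x^4
  ∫ -6x^2 dx = -2x^3
  ∫ -10x dx = -5x^2
  ∫ 1 dx = x
F(x) = (5/4)x^4 - 2x^3 - 5x^2 + x + C


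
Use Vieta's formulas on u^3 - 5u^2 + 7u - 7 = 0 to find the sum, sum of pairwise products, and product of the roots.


Monic cubic u^3+bu^2+cu+d=0: sum=-b, pairwise sum=c, product=-d.
b=-5, c=7, d=-7
r1+r2+r3 = 5
r1r2+r1r3+r2r3 = 7
r1r2r3 = 7


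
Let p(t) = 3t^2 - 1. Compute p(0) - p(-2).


p(0) = -1
p(-2) = 11
p(0) - p(-2) = -1 - 11 = -12


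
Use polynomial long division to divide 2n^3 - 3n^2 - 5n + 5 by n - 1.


(2n^3 - 3n^2 - 5n + 5) / (n - 1)
Step 1: 2n^2 * (n - 1) = 2n^3 - 2n^2; subtract.
Step 2: -n * (n - 1) = -n^2 + n; subtract.
Step 3: -6 * (n - 1) = -6n + 6; subtract.
Quotient: 2n^2 - n - 6, Remainder: -1


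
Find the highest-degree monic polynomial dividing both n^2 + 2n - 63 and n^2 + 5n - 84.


Factor each:
  n^2 + 2n - 63 = (n - 7)(n + 9)
  n^2 + 5n - 84 = (n - 7)(n + 12)
Common monic factor: n - 7


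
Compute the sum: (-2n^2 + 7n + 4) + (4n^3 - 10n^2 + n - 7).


Align terms by degree and add:
  -2n^2 + 7n + 4
+ 4n^3 - 10n^2 + n - 7
= 4n^3 - 12n^2 + 8n - 3


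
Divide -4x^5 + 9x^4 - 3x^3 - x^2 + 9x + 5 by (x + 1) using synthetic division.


Synthetic division with c = -1. Coefficients: -4, 9, -3, -1, 9, 5
Bring down -4.
  -4 * -1 = 4; 4 + 9 = 13
  13 * -1 = -13; -13 - 3 = -16
  -16 * -1 = 16; 16 - 1 = 15
  15 * -1 = -15; -15 + 9 = -6
  -6 * -1 = 6; 6 + 5 = 11
Quotient: -4x^4 + 13x^3 - 16x^2 + 15x - 6, Remainder: 11


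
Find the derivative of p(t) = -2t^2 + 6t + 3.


Apply the power rule term by term:
  d/dt(-2t^2) = -4t
  d/dt(6t) = 6
  d/dt(3) = 0
p'(t) = -4t + 6


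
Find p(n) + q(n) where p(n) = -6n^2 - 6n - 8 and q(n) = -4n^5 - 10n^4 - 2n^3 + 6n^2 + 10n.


Align terms by degree and add:
  -6n^2 - 6n - 8
  -4n^5 - 10n^4 - 2n^3 + 6n^2 + 10n
= -4n^5 - 10n^4 - 2n^3 + 4n - 8


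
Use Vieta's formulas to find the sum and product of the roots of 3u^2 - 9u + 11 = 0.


For au^2+bu+c=0: sum = -b/a, product = c/a.
a=3, b=-9, c=11
Sum = -(-9)/3 = 3
Product = (11)/3 = 11/3


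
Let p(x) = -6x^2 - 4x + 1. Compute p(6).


Using direct substitution:
  -6 * (6)^2 = -216
  -4 * (6)^1 = -24
  constant: 1
Sum = -216 - 24 + 1 = -239


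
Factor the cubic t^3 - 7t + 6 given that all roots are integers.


Try integer roots (divisors of 6). t=2: p(2)=0.
Divide out (t - 2): quotient is t^2 + 2t - 3.
Factor the quadratic: (t - 1)(t + 3)
Result: (t - 2)(t - 1)(t + 3)


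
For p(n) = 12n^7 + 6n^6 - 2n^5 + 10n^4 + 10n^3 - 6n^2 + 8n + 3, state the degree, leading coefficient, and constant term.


Highest power of n is 7, with coefficient 12. Constant term is 3.
Degree = 7, leading coefficient = 12, constant term = 3


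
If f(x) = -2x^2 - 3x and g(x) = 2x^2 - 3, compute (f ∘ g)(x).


Substitute g(x) into f:
f(g(x)) = -2*(2x^2 - 3)^2 + (-3)*(2x^2 - 3)
(2x^2 - 3)^2 = 4x^4 - 12x^2 + 9
Expand and combine: -8x^4 + 18x^2 - 9


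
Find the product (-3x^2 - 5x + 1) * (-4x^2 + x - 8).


Distribute each term of the first polynomial:
  (-3x^2)(-4x^2 + x - 8) = 12x^4 - 3x^3 + 24x^2
  (-5x)(-4x^2 + x - 8) = 20x^3 - 5x^2 + 40x
  (1)(-4x^2 + x - 8) = -4x^2 + x - 8
Sum: 12x^4 + 17x^3 + 15x^2 + 41x - 8


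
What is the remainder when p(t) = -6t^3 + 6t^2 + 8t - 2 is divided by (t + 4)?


By the Remainder Theorem, the remainder equals p(-4):
  -6*(-4)^3 = 384
  6*(-4)^2 = 96
  8*(-4)^1 = -32
  constant: -2
Sum: 384 + 96 - 32 - 2 = 446


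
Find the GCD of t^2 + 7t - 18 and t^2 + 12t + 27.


Factor each:
  t^2 + 7t - 18 = (t + 9)(t - 2)
  t^2 + 12t + 27 = (t + 9)(t + 3)
Common monic factor: t + 9


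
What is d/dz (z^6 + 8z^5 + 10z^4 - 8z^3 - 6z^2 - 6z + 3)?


Apply the power rule term by term:
  d/dz(z^6) = 6z^5
  d/dz(8z^5) = 40z^4
  d/dz(10z^4) = 40z^3
  d/dz(-8z^3) = -24z^2
  d/dz(-6z^2) = -12z
  d/dz(-6z) = -6
  d/dz(3) = 0
p'(z) = 6z^5 + 40z^4 + 40z^3 - 24z^2 - 12z - 6


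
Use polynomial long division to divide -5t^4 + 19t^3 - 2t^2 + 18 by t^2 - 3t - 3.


(-5t^4 + 19t^3 - 2t^2 + 18) / (t^2 - 3t - 3)
Step 1: -5t^2 * (t^2 - 3t - 3) = -5t^4 + 15t^3 + 15t^2; subtract.
Step 2: 4t * (t^2 - 3t - 3) = 4t^3 - 12t^2 - 12t; subtract.
Step 3: -5 * (t^2 - 3t - 3) = -5t^2 + 15t + 15; subtract.
Quotient: -5t^2 + 4t - 5, Remainder: -3t + 3


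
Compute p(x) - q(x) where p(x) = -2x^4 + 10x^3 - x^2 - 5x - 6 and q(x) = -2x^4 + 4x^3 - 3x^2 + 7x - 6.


Distribute the minus sign:
  (-2x^4 + 10x^3 - x^2 - 5x - 6)
- (-2x^4 + 4x^3 - 3x^2 + 7x - 6)
Negate second polynomial: 2x^4 - 4x^3 + 3x^2 - 7x + 6
Add: 6x^3 + 2x^2 - 12x


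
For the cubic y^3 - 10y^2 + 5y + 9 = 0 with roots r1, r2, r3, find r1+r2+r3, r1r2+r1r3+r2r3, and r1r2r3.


Monic cubic y^3+by^2+cy+d=0: sum=-b, pairwise sum=c, product=-d.
b=-10, c=5, d=9
r1+r2+r3 = 10
r1r2+r1r3+r2r3 = 5
r1r2r3 = -9


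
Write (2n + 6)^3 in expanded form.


Expand (2n + 6)^3 by repeated multiplication:
  (2n + 6)^2 = 4n^2 + 24n + 36
= 8n^3 + 72n^2 + 216n + 216


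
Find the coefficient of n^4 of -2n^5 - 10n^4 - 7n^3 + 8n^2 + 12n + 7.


Read off the coefficient of n^4: -10


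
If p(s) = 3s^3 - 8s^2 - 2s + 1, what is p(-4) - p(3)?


p(-4) = -311
p(3) = 4
p(-4) - p(3) = -311 - 4 = -315


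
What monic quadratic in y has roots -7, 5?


p(y) = (y + 7)(y - 5)
Expand: y^2 + 2y - 35


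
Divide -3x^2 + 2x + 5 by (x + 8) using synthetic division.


Synthetic division with c = -8. Coefficients: -3, 2, 5
Bring down -3.
  -3 * -8 = 24; 24 + 2 = 26
  26 * -8 = -208; -208 + 5 = -203
Quotient: -3x + 26, Remainder: -203


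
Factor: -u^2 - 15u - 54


Roots satisfy r1 + r2 = -b/a = -15 and r1*r2 = c/a = 54.
So r1 = -9, r2 = -6.
-u^2 - 15u - 54 = -(u - r1)(u - r2) = -(u + 9)(u + 6)


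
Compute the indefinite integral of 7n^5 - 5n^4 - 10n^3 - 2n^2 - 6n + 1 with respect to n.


Reverse power rule on each term:
  ∫ 7n^5 dn = (7/6)n^6
  ∫ -5n^4 dn = -n^5
  ∫ -10n^3 dn = -(5/2)n^4
  ∫ -2n^2 dn = -(2/3)n^3
  ∫ -6n dn = -3n^2
  ∫ 1 dn = n
F(n) = (7/6)n^6 - n^5 - (5/2)n^4 - (2/3)n^3 - 3n^2 + n + C


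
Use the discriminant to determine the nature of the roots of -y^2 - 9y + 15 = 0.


D = b^2 - 4ac = (-9)^2 - 4(-1)(15) = 81 + 60 = 141
Since D > 0: two distinct irrational roots


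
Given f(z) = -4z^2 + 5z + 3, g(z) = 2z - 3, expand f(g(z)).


Substitute g(z) into f:
f(g(z)) = -4*(2z - 3)^2 + 5*(2z - 3) + 3
(2z - 3)^2 = 4z^2 - 12z + 9
Expand and combine: -16z^2 + 58z - 48


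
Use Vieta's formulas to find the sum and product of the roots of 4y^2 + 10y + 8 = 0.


For ay^2+by+c=0: sum = -b/a, product = c/a.
a=4, b=10, c=8
Sum = -(10)/4 = -5/2
Product = (8)/4 = 2


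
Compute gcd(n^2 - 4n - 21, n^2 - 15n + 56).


Factor each:
  n^2 - 4n - 21 = (n - 7)(n + 3)
  n^2 - 15n + 56 = (n - 7)(n - 8)
Common monic factor: n - 7


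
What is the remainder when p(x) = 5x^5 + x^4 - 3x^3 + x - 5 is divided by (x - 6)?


By the Remainder Theorem, the remainder equals p(6):
  5*(6)^5 = 38880
  1*(6)^4 = 1296
  -3*(6)^3 = -648
  0*(6)^2 = 0
  1*(6)^1 = 6
  constant: -5
Sum: 38880 + 1296 - 648 + 0 + 6 - 5 = 39529


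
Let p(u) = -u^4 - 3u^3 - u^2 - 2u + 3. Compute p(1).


Using direct substitution:
  -1 * (1)^4 = -1
  -3 * (1)^3 = -3
  -1 * (1)^2 = -1
  -2 * (1)^1 = -2
  constant: 3
Sum = -1 - 3 - 1 - 2 + 3 = -4


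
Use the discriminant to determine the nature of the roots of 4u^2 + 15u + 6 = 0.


D = b^2 - 4ac = (15)^2 - 4(4)(6) = 225 - 96 = 129
Since D > 0: two distinct irrational roots


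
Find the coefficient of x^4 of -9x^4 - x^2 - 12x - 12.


Read off the coefficient of x^4: -9


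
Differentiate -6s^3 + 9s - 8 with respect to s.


Apply the power rule term by term:
  d/ds(-6s^3) = -18s^2
  d/ds(9s) = 9
  d/ds(-8) = 0
p'(s) = -18s^2 + 9


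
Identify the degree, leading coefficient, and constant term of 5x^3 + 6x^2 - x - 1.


Highest power of x is 3, with coefficient 5. Constant term is -1.
Degree = 3, leading coefficient = 5, constant term = -1


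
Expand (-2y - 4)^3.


Expand (-2y - 4)^3 by repeated multiplication:
  (-2y - 4)^2 = 4y^2 + 16y + 16
= -8y^3 - 48y^2 - 96y - 64


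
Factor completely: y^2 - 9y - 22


Roots satisfy r1 + r2 = -b/a = 9 and r1*r2 = c/a = -22.
So r1 = -2, r2 = 11.
y^2 - 9y - 22 = (y - r1)(y - r2) = (y + 2)(y - 11)


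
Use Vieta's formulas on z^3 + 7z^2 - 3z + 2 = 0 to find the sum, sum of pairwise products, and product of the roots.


Monic cubic z^3+bz^2+cz+d=0: sum=-b, pairwise sum=c, product=-d.
b=7, c=-3, d=2
r1+r2+r3 = -7
r1r2+r1r3+r2r3 = -3
r1r2r3 = -2


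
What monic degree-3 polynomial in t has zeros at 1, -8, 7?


p(t) = (t - 1)(t + 8)(t - 7)
Expand: t^3 - 57t + 56


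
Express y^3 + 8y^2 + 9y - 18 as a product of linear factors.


Try integer roots (divisors of -18). y=-6: p(-6)=0.
Divide out (y + 6): quotient is y^2 + 2y - 3.
Factor the quadratic: (y + 3)(y - 1)
Result: (y + 6)(y + 3)(y - 1)


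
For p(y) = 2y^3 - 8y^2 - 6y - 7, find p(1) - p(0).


p(1) = -19
p(0) = -7
p(1) - p(0) = -19 + 7 = -12


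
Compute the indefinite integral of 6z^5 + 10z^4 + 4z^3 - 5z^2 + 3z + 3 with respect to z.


Reverse power rule on each term:
  ∫ 6z^5 dz = z^6
  ∫ 10z^4 dz = 2z^5
  ∫ 4z^3 dz = z^4
  ∫ -5z^2 dz = -(5/3)z^3
  ∫ 3z dz = (3/2)z^2
  ∫ 3 dz = 3z
F(z) = z^6 + 2z^5 + z^4 - (5/3)z^3 + (3/2)z^2 + 3z + C


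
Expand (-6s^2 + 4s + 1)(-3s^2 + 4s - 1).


Distribute each term of the first polynomial:
  (-6s^2)(-3s^2 + 4s - 1) = 18s^4 - 24s^3 + 6s^2
  (4s)(-3s^2 + 4s - 1) = -12s^3 + 16s^2 - 4s
  (1)(-3s^2 + 4s - 1) = -3s^2 + 4s - 1
Sum: 18s^4 - 36s^3 + 19s^2 - 1


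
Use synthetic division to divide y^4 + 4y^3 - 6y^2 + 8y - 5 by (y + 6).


Synthetic division with c = -6. Coefficients: 1, 4, -6, 8, -5
Bring down 1.
  1 * -6 = -6; -6 + 4 = -2
  -2 * -6 = 12; 12 - 6 = 6
  6 * -6 = -36; -36 + 8 = -28
  -28 * -6 = 168; 168 - 5 = 163
Quotient: y^3 - 2y^2 + 6y - 28, Remainder: 163


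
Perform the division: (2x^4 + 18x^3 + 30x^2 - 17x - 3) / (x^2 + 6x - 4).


(2x^4 + 18x^3 + 30x^2 - 17x - 3) / (x^2 + 6x - 4)
Step 1: 2x^2 * (x^2 + 6x - 4) = 2x^4 + 12x^3 - 8x^2; subtract.
Step 2: 6x * (x^2 + 6x - 4) = 6x^3 + 36x^2 - 24x; subtract.
Step 3: 2 * (x^2 + 6x - 4) = 2x^2 + 12x - 8; subtract.
Quotient: 2x^2 + 6x + 2, Remainder: -5x + 5


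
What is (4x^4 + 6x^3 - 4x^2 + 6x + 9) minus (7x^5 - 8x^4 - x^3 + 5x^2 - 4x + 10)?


Distribute the minus sign:
  (4x^4 + 6x^3 - 4x^2 + 6x + 9)
- (7x^5 - 8x^4 - x^3 + 5x^2 - 4x + 10)
Negate second polynomial: -7x^5 + 8x^4 + x^3 - 5x^2 + 4x - 10
Add: -7x^5 + 12x^4 + 7x^3 - 9x^2 + 10x - 1


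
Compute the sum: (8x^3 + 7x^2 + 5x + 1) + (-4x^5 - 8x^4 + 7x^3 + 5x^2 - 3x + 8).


Align terms by degree and add:
  8x^3 + 7x^2 + 5x + 1
  -4x^5 - 8x^4 + 7x^3 + 5x^2 - 3x + 8
= -4x^5 - 8x^4 + 15x^3 + 12x^2 + 2x + 9


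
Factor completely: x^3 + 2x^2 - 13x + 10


Try integer roots (divisors of 10). x=-5: p(-5)=0.
Divide out (x + 5): quotient is x^2 - 3x + 2.
Factor the quadratic: (x - 1)(x - 2)
Result: (x + 5)(x - 1)(x - 2)


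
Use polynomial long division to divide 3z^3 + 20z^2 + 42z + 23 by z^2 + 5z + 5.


(3z^3 + 20z^2 + 42z + 23) / (z^2 + 5z + 5)
Step 1: 3z * (z^2 + 5z + 5) = 3z^3 + 15z^2 + 15z; subtract.
Step 2: 5 * (z^2 + 5z + 5) = 5z^2 + 25z + 25; subtract.
Quotient: 3z + 5, Remainder: 2z - 2


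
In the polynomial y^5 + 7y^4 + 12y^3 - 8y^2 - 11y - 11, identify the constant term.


Read off the constant term: -11


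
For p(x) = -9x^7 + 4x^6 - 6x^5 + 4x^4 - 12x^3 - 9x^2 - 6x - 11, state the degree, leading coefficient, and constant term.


Highest power of x is 7, with coefficient -9. Constant term is -11.
Degree = 7, leading coefficient = -9, constant term = -11


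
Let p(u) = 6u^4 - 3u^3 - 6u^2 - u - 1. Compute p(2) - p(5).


p(2) = 45
p(5) = 3219
p(2) - p(5) = 45 - 3219 = -3174


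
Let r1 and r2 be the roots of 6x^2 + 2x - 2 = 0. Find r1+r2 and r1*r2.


For ax^2+bx+c=0: sum = -b/a, product = c/a.
a=6, b=2, c=-2
Sum = -(2)/6 = -1/3
Product = (-2)/6 = -1/3


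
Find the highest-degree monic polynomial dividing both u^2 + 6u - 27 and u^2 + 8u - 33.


Factor each:
  u^2 + 6u - 27 = (u - 3)(u + 9)
  u^2 + 8u - 33 = (u - 3)(u + 11)
Common monic factor: u - 3


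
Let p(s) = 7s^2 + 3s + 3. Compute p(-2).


Using direct substitution:
  7 * (-2)^2 = 28
  3 * (-2)^1 = -6
  constant: 3
Sum = 28 - 6 + 3 = 25


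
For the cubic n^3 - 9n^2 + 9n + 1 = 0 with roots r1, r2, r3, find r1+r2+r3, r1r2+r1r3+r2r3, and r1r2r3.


Monic cubic n^3+bn^2+cn+d=0: sum=-b, pairwise sum=c, product=-d.
b=-9, c=9, d=1
r1+r2+r3 = 9
r1r2+r1r3+r2r3 = 9
r1r2r3 = -1


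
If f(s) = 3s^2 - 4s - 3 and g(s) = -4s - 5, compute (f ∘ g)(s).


Substitute g(s) into f:
f(g(s)) = 3*(-4s - 5)^2 + (-4)*(-4s - 5) + (-3)
(-4s - 5)^2 = 16s^2 + 40s + 25
Expand and combine: 48s^2 + 136s + 92


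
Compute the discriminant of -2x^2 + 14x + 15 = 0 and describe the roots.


D = b^2 - 4ac = (14)^2 - 4(-2)(15) = 196 + 120 = 316
Since D > 0: two distinct irrational roots


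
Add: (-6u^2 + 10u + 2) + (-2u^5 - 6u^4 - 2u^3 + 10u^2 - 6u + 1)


Align terms by degree and add:
  -6u^2 + 10u + 2
  -2u^5 - 6u^4 - 2u^3 + 10u^2 - 6u + 1
= -2u^5 - 6u^4 - 2u^3 + 4u^2 + 4u + 3


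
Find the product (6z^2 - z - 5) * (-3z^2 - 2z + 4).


Distribute each term of the first polynomial:
  (6z^2)(-3z^2 - 2z + 4) = -18z^4 - 12z^3 + 24z^2
  (-z)(-3z^2 - 2z + 4) = 3z^3 + 2z^2 - 4z
  (-5)(-3z^2 - 2z + 4) = 15z^2 + 10z - 20
Sum: -18z^4 - 9z^3 + 41z^2 + 6z - 20


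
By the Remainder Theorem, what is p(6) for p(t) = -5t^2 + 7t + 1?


By the Remainder Theorem, the remainder equals p(6):
  -5*(6)^2 = -180
  7*(6)^1 = 42
  constant: 1
Sum: -180 + 42 + 1 = -137


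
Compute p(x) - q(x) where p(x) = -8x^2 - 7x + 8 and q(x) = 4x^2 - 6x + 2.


Distribute the minus sign:
  (-8x^2 - 7x + 8)
- (4x^2 - 6x + 2)
Negate second polynomial: -4x^2 + 6x - 2
Add: -12x^2 - x + 6


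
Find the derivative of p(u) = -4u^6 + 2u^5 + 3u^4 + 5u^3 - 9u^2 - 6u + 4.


Apply the power rule term by term:
  d/du(-4u^6) = -24u^5
  d/du(2u^5) = 10u^4
  d/du(3u^4) = 12u^3
  d/du(5u^3) = 15u^2
  d/du(-9u^2) = -18u
  d/du(-6u) = -6
  d/du(4) = 0
p'(u) = -24u^5 + 10u^4 + 12u^3 + 15u^2 - 18u - 6


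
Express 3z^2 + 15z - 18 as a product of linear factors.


Roots satisfy r1 + r2 = -b/a = -5 and r1*r2 = c/a = -6.
So r1 = -6, r2 = 1.
3z^2 + 15z - 18 = 3(z - r1)(z - r2) = 3(z + 6)(z - 1)


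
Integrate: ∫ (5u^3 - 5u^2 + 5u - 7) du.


Reverse power rule on each term:
  ∫ 5u^3 du = (5/4)u^4
  ∫ -5u^2 du = -(5/3)u^3
  ∫ 5u du = (5/2)u^2
  ∫ -7 du = -7u
F(u) = (5/4)u^4 - (5/3)u^3 + (5/2)u^2 - 7u + C


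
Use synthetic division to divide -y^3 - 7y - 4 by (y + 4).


Synthetic division with c = -4. Coefficients: -1, 0, -7, -4
Bring down -1.
  -1 * -4 = 4; 4 + 0 = 4
  4 * -4 = -16; -16 - 7 = -23
  -23 * -4 = 92; 92 - 4 = 88
Quotient: -y^2 + 4y - 23, Remainder: 88


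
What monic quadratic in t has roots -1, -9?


p(t) = (t + 1)(t + 9)
Expand: t^2 + 10t + 9


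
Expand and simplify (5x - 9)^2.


Expand (5x - 9)^2 by repeated multiplication:
= 25x^2 - 90x + 81


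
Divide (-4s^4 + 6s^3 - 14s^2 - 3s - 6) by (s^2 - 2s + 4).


(-4s^4 + 6s^3 - 14s^2 - 3s - 6) / (s^2 - 2s + 4)
Step 1: -4s^2 * (s^2 - 2s + 4) = -4s^4 + 8s^3 - 16s^2; subtract.
Step 2: -2s * (s^2 - 2s + 4) = -2s^3 + 4s^2 - 8s; subtract.
Step 3: -2 * (s^2 - 2s + 4) = -2s^2 + 4s - 8; subtract.
Quotient: -4s^2 - 2s - 2, Remainder: s + 2


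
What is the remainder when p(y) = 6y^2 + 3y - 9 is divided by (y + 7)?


By the Remainder Theorem, the remainder equals p(-7):
  6*(-7)^2 = 294
  3*(-7)^1 = -21
  constant: -9
Sum: 294 - 21 - 9 = 264


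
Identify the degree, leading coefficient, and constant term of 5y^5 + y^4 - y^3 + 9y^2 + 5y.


Highest power of y is 5, with coefficient 5. Constant term is 0.
Degree = 5, leading coefficient = 5, constant term = 0


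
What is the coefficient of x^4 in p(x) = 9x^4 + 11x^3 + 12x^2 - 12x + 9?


Read off the coefficient of x^4: 9


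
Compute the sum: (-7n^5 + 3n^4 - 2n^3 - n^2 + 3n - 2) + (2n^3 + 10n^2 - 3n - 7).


Align terms by degree and add:
  -7n^5 + 3n^4 - 2n^3 - n^2 + 3n - 2
+ 2n^3 + 10n^2 - 3n - 7
= -7n^5 + 3n^4 + 9n^2 - 9


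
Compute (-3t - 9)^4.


Expand (-3t - 9)^4 by repeated multiplication:
  (-3t - 9)^2 = 9t^2 + 54t + 81
  (-3t - 9)^3 = -27t^3 - 243t^2 - 729t - 729
= 81t^4 + 972t^3 + 4374t^2 + 8748t + 6561


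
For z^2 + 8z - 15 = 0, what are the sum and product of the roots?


For az^2+bz+c=0: sum = -b/a, product = c/a.
a=1, b=8, c=-15
Sum = -(8)/1 = -8
Product = (-15)/1 = -15


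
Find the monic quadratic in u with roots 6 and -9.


p(u) = (u - 6)(u + 9)
Expand: u^2 + 3u - 54


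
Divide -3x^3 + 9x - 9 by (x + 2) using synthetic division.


Synthetic division with c = -2. Coefficients: -3, 0, 9, -9
Bring down -3.
  -3 * -2 = 6; 6 + 0 = 6
  6 * -2 = -12; -12 + 9 = -3
  -3 * -2 = 6; 6 - 9 = -3
Quotient: -3x^2 + 6x - 3, Remainder: -3


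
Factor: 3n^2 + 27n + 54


Roots satisfy r1 + r2 = -b/a = -9 and r1*r2 = c/a = 18.
So r1 = -3, r2 = -6.
3n^2 + 27n + 54 = 3(n - r1)(n - r2) = 3(n + 3)(n + 6)


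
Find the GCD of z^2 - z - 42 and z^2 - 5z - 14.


Factor each:
  z^2 - z - 42 = (z - 7)(z + 6)
  z^2 - 5z - 14 = (z - 7)(z + 2)
Common monic factor: z - 7


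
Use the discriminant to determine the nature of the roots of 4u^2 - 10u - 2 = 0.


D = b^2 - 4ac = (-10)^2 - 4(4)(-2) = 100 + 32 = 132
Since D > 0: two distinct irrational roots


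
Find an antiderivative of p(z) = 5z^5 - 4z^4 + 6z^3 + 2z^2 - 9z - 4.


Reverse power rule on each term:
  ∫ 5z^5 dz = (5/6)z^6
  ∫ -4z^4 dz = -(4/5)z^5
  ∫ 6z^3 dz = (3/2)z^4
  ∫ 2z^2 dz = (2/3)z^3
  ∫ -9z dz = -(9/2)z^2
  ∫ -4 dz = -4z
F(z) = (5/6)z^6 - (4/5)z^5 + (3/2)z^4 + (2/3)z^3 - (9/2)z^2 - 4z + C


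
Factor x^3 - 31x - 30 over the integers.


Try integer roots (divisors of -30). x=6: p(6)=0.
Divide out (x - 6): quotient is x^2 + 6x + 5.
Factor the quadratic: (x + 1)(x + 5)
Result: (x - 6)(x + 1)(x + 5)


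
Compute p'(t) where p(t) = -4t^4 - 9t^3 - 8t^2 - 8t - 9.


Apply the power rule term by term:
  d/dt(-4t^4) = -16t^3
  d/dt(-9t^3) = -27t^2
  d/dt(-8t^2) = -16t
  d/dt(-8t) = -8
  d/dt(-9) = 0
p'(t) = -16t^3 - 27t^2 - 16t - 8


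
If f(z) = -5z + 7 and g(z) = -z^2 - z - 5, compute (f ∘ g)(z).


Substitute g(z) into f:
f(g(z)) = -5*(-z^2 - z - 5) + 7
Expand and combine: 5z^2 + 5z + 32


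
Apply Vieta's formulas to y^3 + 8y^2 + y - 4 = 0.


Monic cubic y^3+by^2+cy+d=0: sum=-b, pairwise sum=c, product=-d.
b=8, c=1, d=-4
r1+r2+r3 = -8
r1r2+r1r3+r2r3 = 1
r1r2r3 = 4


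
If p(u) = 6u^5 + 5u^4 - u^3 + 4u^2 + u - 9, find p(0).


Using direct substitution:
  6 * (0)^5 = 0
  5 * (0)^4 = 0
  -1 * (0)^3 = 0
  4 * (0)^2 = 0
  1 * (0)^1 = 0
  constant: -9
Sum = 0 + 0 + 0 + 0 + 0 - 9 = -9


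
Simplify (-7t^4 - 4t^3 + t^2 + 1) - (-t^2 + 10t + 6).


Distribute the minus sign:
  (-7t^4 - 4t^3 + t^2 + 1)
- (-t^2 + 10t + 6)
Negate second polynomial: t^2 - 10t - 6
Add: -7t^4 - 4t^3 + 2t^2 - 10t - 5


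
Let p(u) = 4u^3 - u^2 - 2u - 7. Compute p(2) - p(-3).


p(2) = 17
p(-3) = -118
p(2) - p(-3) = 17 + 118 = 135
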